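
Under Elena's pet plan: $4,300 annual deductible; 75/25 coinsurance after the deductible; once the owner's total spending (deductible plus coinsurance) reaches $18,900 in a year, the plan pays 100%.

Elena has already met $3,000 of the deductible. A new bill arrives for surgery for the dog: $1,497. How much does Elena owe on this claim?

$1,349.25

Remaining deductible: $4,300 − $3,000 = $1,300.
That leaves $1,497 − $1,300 = $197 for coinsurance.
25% of $197 = $49.25 falls to the owner.
Owner responsibility before any cap: $1,300 + $49.25 = $1,349.25.
Cumulative spending $3,000 + $1,349.25 = $4,349.25 stays under the $18,900 maximum.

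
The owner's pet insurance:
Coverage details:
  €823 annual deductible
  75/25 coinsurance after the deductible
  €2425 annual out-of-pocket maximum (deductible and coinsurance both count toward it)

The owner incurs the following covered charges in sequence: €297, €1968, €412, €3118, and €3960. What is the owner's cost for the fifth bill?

€359

Claim 1 (€297): fully absorbed by the deductible. Cost to owner: €297. OOP to date €297.
Claim 2 (€1968): deductible takes €526, €1442 remains; coinsurance €1442 × 25% = €360.50. Owner pays €886.50; OOP now €1183.50.
Claim 3 (€412): deductible met; 25% of €412 = €103. Owner pays €103; OOP now €1286.50.
Claim 4 (€3118): deductible already satisfied, so owner's share is 25% × €3118 = €779.50. Owner owes €779.50 (running OOP €2066).
Claim 5 (€3960): deductible met; 25% of €3960 = €990. OOP would hit €3056 > €2425, so the cap limits the owner to €2425 − €2066 = €359.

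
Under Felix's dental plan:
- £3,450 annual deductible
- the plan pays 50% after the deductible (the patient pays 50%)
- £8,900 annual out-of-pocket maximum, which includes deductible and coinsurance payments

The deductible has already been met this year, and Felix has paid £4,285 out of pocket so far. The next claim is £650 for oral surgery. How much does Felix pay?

£325

The deductible is already satisfied, so the full bill goes to coinsurance.
Coinsurance: £650 × 50% = £325.
Total out-of-pocket so far would be £4,285 + £325 = £4,610, below the £8,900 cap — no reduction.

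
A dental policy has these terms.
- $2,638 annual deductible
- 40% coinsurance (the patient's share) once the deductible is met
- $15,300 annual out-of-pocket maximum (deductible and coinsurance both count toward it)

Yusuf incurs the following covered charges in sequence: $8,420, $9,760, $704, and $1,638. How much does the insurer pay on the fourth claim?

Claim 1 ($8,420): deductible takes $2,638, $5,782 remains; patient's 40% is $2,312.80. Patient pays $4,950.80; OOP now $4,950.80. Plan pays $8,420 − $4,950.80 = $3,469.20.
Claim 2 ($9,760): deductible met; 40% of $9,760 = $3,904. Patient owes $3,904 (running OOP $8,854.80). Plan pays $9,760 − $3,904 = $5,856.
Claim 3 ($704): 40% coinsurance on $704 = $281.60. Cost to patient: $281.60. OOP to date $9,136.40. Plan pays $704 − $281.60 = $422.40.
Claim 4 ($1,638): 40% coinsurance on $1,638 = $655.20. Cost to patient: $655.20. OOP to date $9,791.60. Plan pays $1,638 − $655.20 = $982.80.

$982.80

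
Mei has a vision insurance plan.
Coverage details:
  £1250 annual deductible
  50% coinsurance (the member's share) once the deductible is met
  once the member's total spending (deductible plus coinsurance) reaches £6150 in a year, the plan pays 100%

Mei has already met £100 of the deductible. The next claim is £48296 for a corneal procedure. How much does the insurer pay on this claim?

£100 of the £1250 deductible is already met, leaving £1150.
After the £1150 deductible portion, £48296 − £1150 = £47146 is subject to coinsurance.
50% of £47146 = £23573 falls to the member.
That puts the member's cost at £1150 + £23573 = £24723 before any cap.
Year-to-date out-of-pocket would reach £100 + £24723 = £24823, above the £6150 maximum, so the member pays only £6150 − £100 = £6050.
The insurer covers the remainder: £48296 − £6050 = £42246.

£42246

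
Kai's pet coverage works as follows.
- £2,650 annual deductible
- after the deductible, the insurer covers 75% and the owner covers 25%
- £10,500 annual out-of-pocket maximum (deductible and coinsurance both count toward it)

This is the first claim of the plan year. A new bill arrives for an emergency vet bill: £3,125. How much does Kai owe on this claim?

Deductible not yet touched, so the first £2,650 of the bill goes to the deductible.
That leaves £3,125 − £2,650 = £475 for coinsurance.
Owner's 25% share of £475 is £118.75.
That puts the owner's cost at £2,650 + £118.75 = £2,768.75 before any cap.
Total out-of-pocket so far would be £0 + £2,768.75 = £2,768.75, below the £10,500 cap — no reduction.

£2,768.75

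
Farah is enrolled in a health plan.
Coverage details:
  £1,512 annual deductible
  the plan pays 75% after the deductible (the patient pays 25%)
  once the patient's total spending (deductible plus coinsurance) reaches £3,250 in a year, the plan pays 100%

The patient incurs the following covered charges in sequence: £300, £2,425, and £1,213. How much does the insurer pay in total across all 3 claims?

£1,819.50

Bill 1, £300: entire amount goes to the deductible. Cost to patient: £300. OOP to date £300. Insurer: £300 − £300 = £0.
Bill 2, £2,425: deductible takes £1,212, £1,213 remains; 25% of £1,213 = £303.25. Patient pays £1,515.25; OOP now £1,815.25. Plan pays £2,425 − £1,515.25 = £909.75.
Bill 3, £1,213: deductible already satisfied, so patient's share is 25% × £1,213 = £303.25. Cost to patient: £303.25. OOP to date £2,118.50. Plan pays £1,213 − £303.25 = £909.75.
Insurer total: £0 + £909.75 + £909.75 = £1,819.50.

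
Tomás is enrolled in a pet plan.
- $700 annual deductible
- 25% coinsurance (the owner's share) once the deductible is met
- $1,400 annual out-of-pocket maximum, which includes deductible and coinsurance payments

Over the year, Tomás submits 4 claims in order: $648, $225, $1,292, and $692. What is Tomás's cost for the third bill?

$323

#1 ($648): all of it applies to the deductible. Owner owes $648 (running OOP $648).
#2 ($225): $52 to deductible, leaving $173; 25% of $173 = $43.25. Owner owes $95.25 (running OOP $743.25).
#3 ($1,292): deductible met; 25% of $1,292 = $323. Owner owes $323 (running OOP $1,066.25).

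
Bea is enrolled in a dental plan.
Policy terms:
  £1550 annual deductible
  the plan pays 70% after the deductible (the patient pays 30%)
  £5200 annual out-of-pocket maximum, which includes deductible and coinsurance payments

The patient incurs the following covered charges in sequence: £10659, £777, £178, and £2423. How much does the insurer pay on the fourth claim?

£1792.20

#1 (£10659): deductible takes £1550, £9109 remains; coinsurance £9109 × 30% = £2732.70. Patient pays £4282.70; OOP now £4282.70. Plan pays £10659 − £4282.70 = £6376.30.
#2 (£777): 30% coinsurance on £777 = £233.10. Patient pays £233.10; OOP now £4515.80. Insurer: £777 − £233.10 = £543.90.
#3 (£178): deductible already satisfied, so patient's share is 30% × £178 = £53.40. Patient pays £53.40; OOP now £4569.20. Plan pays £178 − £53.40 = £124.60.
#4 (£2423): deductible already satisfied, so patient's share is 30% × £2423 = £726.90. OOP would hit £5296.10 > £5200, so the cap limits the patient to £5200 − £4569.20 = £630.80. Plan pays £2423 − £630.80 = £1792.20.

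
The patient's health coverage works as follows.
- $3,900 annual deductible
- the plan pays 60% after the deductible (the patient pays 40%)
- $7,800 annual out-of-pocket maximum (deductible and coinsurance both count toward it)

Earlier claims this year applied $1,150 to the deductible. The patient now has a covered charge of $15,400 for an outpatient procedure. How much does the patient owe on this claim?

$6,650

Remaining deductible: $3,900 − $1,150 = $2,750.
That leaves $15,400 − $2,750 = $12,650 for coinsurance.
40% of $12,650 = $5,060 falls to the patient.
That puts the patient's cost at $2,750 + $5,060 = $7,810 before any cap.
That would bring total out-of-pocket to $8,960, past the $7,800 cap. The patient is capped at $7,800 − $1,150 = $6,650 on this claim.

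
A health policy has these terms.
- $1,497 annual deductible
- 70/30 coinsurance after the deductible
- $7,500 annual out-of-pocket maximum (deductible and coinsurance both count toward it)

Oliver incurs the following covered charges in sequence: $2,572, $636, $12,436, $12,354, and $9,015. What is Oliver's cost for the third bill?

Bill 1, $2,572: deductible takes $1,497, $1,075 remains; patient's 30% is $322.50. Cost to patient: $1,819.50. OOP to date $1,819.50.
Bill 2, $636: 30% coinsurance on $636 = $190.80. Patient pays $190.80; OOP now $2,010.30.
Bill 3, $12,436: deductible met; 30% of $12,436 = $3,730.80. Patient pays $3,730.80; OOP now $5,741.10.

$3,730.80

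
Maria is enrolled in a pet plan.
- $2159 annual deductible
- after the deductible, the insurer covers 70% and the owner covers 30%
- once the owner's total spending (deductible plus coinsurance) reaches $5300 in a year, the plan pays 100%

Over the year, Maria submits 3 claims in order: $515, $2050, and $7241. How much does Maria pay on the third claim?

$2172.30

#1 ($515): entire amount goes to the deductible. Owner pays $515; OOP now $515.
#2 ($2050): deductible takes $1644, $406 remains; owner's 30% is $121.80. Cost to owner: $1765.80. OOP to date $2280.80.
#3 ($7241): 30% coinsurance on $7241 = $2172.30. Owner owes $2172.30 (running OOP $4453.10).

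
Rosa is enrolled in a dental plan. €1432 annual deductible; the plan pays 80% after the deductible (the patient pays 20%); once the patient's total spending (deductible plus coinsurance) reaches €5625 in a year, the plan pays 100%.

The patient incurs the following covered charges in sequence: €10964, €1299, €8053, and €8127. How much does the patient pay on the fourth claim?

€416.20

Bill 1, €10964: €1432 finishes the deductible; €9532 goes to coinsurance; 20% of €9532 = €1906.40. Cost to patient: €3338.40. OOP to date €3338.40.
Bill 2, €1299: deductible already satisfied, so patient's share is 20% × €1299 = €259.80. Patient pays €259.80; OOP now €3598.20.
Bill 3, €8053: deductible met; 20% of €8053 = €1610.60. Patient pays €1610.60; OOP now €5208.80.
Bill 4, €8127: 20% coinsurance on €8127 = €1625.40. OOP would hit €6834.20 > €5625, so the cap limits the patient to €5625 − €5208.80 = €416.20.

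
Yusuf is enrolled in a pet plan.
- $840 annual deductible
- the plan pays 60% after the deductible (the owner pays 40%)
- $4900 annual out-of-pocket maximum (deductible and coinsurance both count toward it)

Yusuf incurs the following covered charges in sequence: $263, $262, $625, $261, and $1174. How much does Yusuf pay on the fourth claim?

$104.40

#1 ($263): entire amount goes to the deductible. Owner owes $263 (running OOP $263).
#2 ($262): entire amount goes to the deductible. Owner owes $262 (running OOP $525).
#3 ($625): deductible takes $315, $310 remains; coinsurance $310 × 40% = $124. Cost to owner: $439. OOP to date $964.
#4 ($261): deductible already satisfied, so owner's share is 40% × $261 = $104.40. Owner owes $104.40 (running OOP $1068.40).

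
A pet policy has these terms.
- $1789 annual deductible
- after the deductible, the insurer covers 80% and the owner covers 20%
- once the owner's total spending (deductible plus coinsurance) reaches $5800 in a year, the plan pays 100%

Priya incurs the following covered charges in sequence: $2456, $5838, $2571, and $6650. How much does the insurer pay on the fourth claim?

Claim 1 — $2456: $1789 to deductible, leaving $667; 20% of $667 = $133.40. Cost to owner: $1922.40. OOP to date $1922.40. Plan pays $2456 − $1922.40 = $533.60.
Claim 2 — $5838: deductible already satisfied, so owner's share is 20% × $5838 = $1167.60. Owner owes $1167.60 (running OOP $3090). Insurer: $5838 − $1167.60 = $4670.40.
Claim 3 — $2571: deductible met; 20% of $2571 = $514.20. Cost to owner: $514.20. OOP to date $3604.20. Insurer: $2571 − $514.20 = $2056.80.
Claim 4 — $6650: deductible met; 20% of $6650 = $1330. Cost to owner: $1330. OOP to date $4934.20. Plan pays $6650 − $1330 = $5320.

$5320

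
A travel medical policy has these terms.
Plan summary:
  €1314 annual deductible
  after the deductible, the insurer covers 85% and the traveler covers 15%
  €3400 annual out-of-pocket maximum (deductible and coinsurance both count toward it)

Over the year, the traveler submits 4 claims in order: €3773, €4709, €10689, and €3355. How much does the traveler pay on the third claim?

Claim 1 — €3773: €1314 to deductible, leaving €2459; 15% of €2459 = €368.85. Traveler owes €1682.85 (running OOP €1682.85).
Claim 2 — €4709: deductible already satisfied, so traveler's share is 15% × €4709 = €706.35. Traveler pays €706.35; OOP now €2389.20.
Claim 3 — €10689: deductible already satisfied, so traveler's share is 15% × €10689 = €1603.35. Adding that to €2389.20 gives €3992.55, past the €3400 cap; traveler pays only €3400 − €2389.20 = €1010.80.

€1010.80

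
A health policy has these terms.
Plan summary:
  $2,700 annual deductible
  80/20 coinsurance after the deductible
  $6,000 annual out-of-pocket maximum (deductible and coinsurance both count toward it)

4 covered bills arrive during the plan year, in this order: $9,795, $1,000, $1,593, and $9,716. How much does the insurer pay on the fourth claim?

$8,353.60

Claim 1 — $9,795: $2,700 finishes the deductible; $7,095 goes to coinsurance; patient's 20% is $1,419. Patient owes $4,119 (running OOP $4,119). Plan pays $9,795 − $4,119 = $5,676.
Claim 2 — $1,000: deductible already satisfied, so patient's share is 20% × $1,000 = $200. Cost to patient: $200. OOP to date $4,319. Insurer: $1,000 − $200 = $800.
Claim 3 — $1,593: deductible met; 20% of $1,593 = $318.60. Patient owes $318.60 (running OOP $4,637.60). Insurer: $1,593 − $318.60 = $1,274.40.
Claim 4 — $9,716: deductible already satisfied, so patient's share is 20% × $9,716 = $1,943.20. Adding that to $4,637.60 gives $6,580.80, past the $6,000 cap; patient pays only $6,000 − $4,637.60 = $1,362.40. Insurer: $9,716 − $1,362.40 = $8,353.60.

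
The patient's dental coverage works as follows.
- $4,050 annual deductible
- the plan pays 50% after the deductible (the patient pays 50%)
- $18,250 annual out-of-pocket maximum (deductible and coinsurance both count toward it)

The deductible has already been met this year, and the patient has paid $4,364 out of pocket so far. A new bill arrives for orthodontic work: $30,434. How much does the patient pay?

$13,886

With the deductible met, the entire $30,434 is subject to coinsurance.
50% of $30,434 = $15,217 falls to the patient.
That would bring total out-of-pocket to $19,581, past the $18,250 cap. The patient is capped at $18,250 − $4,364 = $13,886 on this claim.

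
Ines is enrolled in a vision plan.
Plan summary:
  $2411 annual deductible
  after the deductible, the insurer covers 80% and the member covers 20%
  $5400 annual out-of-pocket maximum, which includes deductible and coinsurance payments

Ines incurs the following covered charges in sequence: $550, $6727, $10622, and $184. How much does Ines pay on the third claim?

Claim 1 ($550): all of it applies to the deductible. Member owes $550 (running OOP $550).
Claim 2 ($6727): $1861 finishes the deductible; $4866 goes to coinsurance; coinsurance $4866 × 20% = $973.20. Member owes $2834.20 (running OOP $3384.20).
Claim 3 ($10622): deductible met; 20% of $10622 = $2124.40. Adding that to $3384.20 gives $5508.60, past the $5400 cap; member pays only $5400 − $3384.20 = $2015.80.

$2015.80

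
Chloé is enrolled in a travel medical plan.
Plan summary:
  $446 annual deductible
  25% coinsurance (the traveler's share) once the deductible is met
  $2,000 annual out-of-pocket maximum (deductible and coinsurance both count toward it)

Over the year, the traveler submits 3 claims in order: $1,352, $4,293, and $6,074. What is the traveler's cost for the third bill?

$254.25

#1 ($1,352): deductible takes $446, $906 remains; coinsurance $906 × 25% = $226.50. Traveler pays $672.50; OOP now $672.50.
#2 ($4,293): deductible met; 25% of $4,293 = $1,073.25. Traveler owes $1,073.25 (running OOP $1,745.75).
#3 ($6,074): deductible met; 25% of $6,074 = $1,518.50. OOP would hit $3,264.25 > $2,000, so the cap limits the traveler to $2,000 − $1,745.75 = $254.25.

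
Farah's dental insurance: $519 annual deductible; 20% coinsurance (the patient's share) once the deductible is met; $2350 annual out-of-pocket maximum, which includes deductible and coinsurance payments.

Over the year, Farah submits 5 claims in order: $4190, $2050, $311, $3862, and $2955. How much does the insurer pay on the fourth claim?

$3237.40

Bill 1, $4190: $519 finishes the deductible; $3671 goes to coinsurance; patient's 20% is $734.20. Patient owes $1253.20 (running OOP $1253.20). Insurer: $4190 − $1253.20 = $2936.80.
Bill 2, $2050: 20% coinsurance on $2050 = $410. Patient owes $410 (running OOP $1663.20). Plan pays $2050 − $410 = $1640.
Bill 3, $311: deductible met; 20% of $311 = $62.20. Patient pays $62.20; OOP now $1725.40. Plan pays $311 − $62.20 = $248.80.
Bill 4, $3862: deductible met; 20% of $3862 = $772.40. OOP would hit $2497.80 > $2350, so the cap limits the patient to $2350 − $1725.40 = $624.60. Plan pays $3862 − $624.60 = $3237.40.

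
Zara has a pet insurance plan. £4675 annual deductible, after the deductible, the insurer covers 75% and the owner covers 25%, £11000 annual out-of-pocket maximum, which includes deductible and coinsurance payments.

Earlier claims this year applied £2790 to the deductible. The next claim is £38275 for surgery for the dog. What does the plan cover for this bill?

£30065

£2790 of the £4675 deductible is already met, leaving £1885.
The remaining £36390 (= £38275 − £1885) moves to coinsurance.
Owner's 25% share of £36390 is £9097.50.
That puts the owner's cost at £1885 + £9097.50 = £10982.50 before any cap.
Year-to-date out-of-pocket would reach £2790 + £10982.50 = £13772.50, above the £11000 maximum, so the owner pays only £11000 − £2790 = £8210.
The insurer covers the remainder: £38275 − £8210 = £30065.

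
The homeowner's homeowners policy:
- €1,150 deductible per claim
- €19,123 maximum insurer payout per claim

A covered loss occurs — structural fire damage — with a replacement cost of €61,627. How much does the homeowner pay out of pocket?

Less the €1,150 deductible: €61,627 − €1,150 = €60,477.
Since €60,477 > €19,123, the payout is capped at €19,123.
Out of pocket: €61,627 − €19,123 = €42,504.

€42,504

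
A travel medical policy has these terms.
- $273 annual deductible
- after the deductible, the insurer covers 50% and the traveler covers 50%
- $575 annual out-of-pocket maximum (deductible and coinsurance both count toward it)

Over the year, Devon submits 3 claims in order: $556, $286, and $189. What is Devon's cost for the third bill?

Claim 1 — $556: deductible takes $273, $283 remains; 50% of $283 = $141.50. Traveler pays $414.50; OOP now $414.50.
Claim 2 — $286: deductible met; 50% of $286 = $143. Cost to traveler: $143. OOP to date $557.50.
Claim 3 — $189: deductible met; 50% of $189 = $94.50. OOP would hit $652 > $575, so the cap limits the traveler to $575 − $557.50 = $17.50.

$17.50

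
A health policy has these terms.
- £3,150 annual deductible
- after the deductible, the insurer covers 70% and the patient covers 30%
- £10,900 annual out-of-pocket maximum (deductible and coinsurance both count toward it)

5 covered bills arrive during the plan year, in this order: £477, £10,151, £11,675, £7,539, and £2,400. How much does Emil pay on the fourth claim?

£2,004.10

Claim 1 — £477: entire amount goes to the deductible. Cost to patient: £477. OOP to date £477.
Claim 2 — £10,151: deductible takes £2,673, £7,478 remains; patient's 30% is £2,243.40. Patient owes £4,916.40 (running OOP £5,393.40).
Claim 3 — £11,675: deductible already satisfied, so patient's share is 30% × £11,675 = £3,502.50. Patient owes £3,502.50 (running OOP £8,895.90).
Claim 4 — £7,539: 30% coinsurance on £7,539 = £2,261.70. That would push OOP to £11,157.60, over the £10,900 cap, so patient pays £10,900 − £8,895.90 = £2,004.10.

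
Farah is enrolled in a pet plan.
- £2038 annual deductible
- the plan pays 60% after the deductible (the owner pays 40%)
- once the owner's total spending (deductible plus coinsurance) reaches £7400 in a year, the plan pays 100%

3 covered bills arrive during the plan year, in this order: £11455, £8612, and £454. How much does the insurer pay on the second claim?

Claim 1 — £11455: £2038 finishes the deductible; £9417 goes to coinsurance; coinsurance £9417 × 40% = £3766.80. Owner owes £5804.80 (running OOP £5804.80). Insurer: £11455 − £5804.80 = £5650.20.
Claim 2 — £8612: deductible met; 40% of £8612 = £3444.80. OOP would hit £9249.60 > £7400, so the cap limits the owner to £7400 − £5804.80 = £1595.20. Plan pays £8612 − £1595.20 = £7016.80.

£7016.80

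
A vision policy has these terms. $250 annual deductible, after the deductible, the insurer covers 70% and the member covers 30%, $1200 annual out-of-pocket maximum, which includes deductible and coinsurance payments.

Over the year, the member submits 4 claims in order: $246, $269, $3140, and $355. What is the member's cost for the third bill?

$870.50

Bill 1, $246: all of it applies to the deductible. Member owes $246 (running OOP $246).
Bill 2, $269: $4 to deductible, leaving $265; member's 30% is $79.50. Member owes $83.50 (running OOP $329.50).
Bill 3, $3140: deductible already satisfied, so member's share is 30% × $3140 = $942. Adding that to $329.50 gives $1271.50, past the $1200 cap; member pays only $1200 − $329.50 = $870.50.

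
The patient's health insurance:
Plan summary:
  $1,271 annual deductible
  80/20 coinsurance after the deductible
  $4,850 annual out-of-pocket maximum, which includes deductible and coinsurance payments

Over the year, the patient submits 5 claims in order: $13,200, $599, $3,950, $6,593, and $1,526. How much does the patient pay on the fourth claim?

#1 ($13,200): $1,271 finishes the deductible; $11,929 goes to coinsurance; 20% of $11,929 = $2,385.80. Cost to patient: $3,656.80. OOP to date $3,656.80.
#2 ($599): deductible already satisfied, so patient's share is 20% × $599 = $119.80. Patient pays $119.80; OOP now $3,776.60.
#3 ($3,950): deductible already satisfied, so patient's share is 20% × $3,950 = $790. Patient pays $790; OOP now $4,566.60.
#4 ($6,593): 20% coinsurance on $6,593 = $1,318.60. That would push OOP to $5,885.20, over the $4,850 cap, so patient pays $4,850 − $4,566.60 = $283.40.

$283.40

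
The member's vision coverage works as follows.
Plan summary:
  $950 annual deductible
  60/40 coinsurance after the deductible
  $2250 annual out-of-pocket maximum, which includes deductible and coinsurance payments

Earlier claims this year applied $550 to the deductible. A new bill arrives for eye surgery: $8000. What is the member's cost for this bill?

Deductible still to meet: $950 − $550 = $400.
After the $400 deductible portion, $8000 − $400 = $7600 is subject to coinsurance.
Coinsurance: $7600 × 40% = $3040.
So the member owes $400 + $3040 = $3440 before any cap.
Year-to-date out-of-pocket would reach $550 + $3440 = $3990, above the $2250 maximum, so the member pays only $2250 − $550 = $1700.

$1700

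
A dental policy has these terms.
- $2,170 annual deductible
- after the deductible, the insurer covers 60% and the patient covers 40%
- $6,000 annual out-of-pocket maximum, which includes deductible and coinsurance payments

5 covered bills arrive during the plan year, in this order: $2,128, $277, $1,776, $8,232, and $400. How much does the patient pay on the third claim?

Bill 1, $2,128: all of it applies to the deductible. Patient pays $2,128; OOP now $2,128.
Bill 2, $277: $42 to deductible, leaving $235; 40% of $235 = $94. Patient pays $136; OOP now $2,264.
Bill 3, $1,776: 40% coinsurance on $1,776 = $710.40. Patient owes $710.40 (running OOP $2,974.40).

$710.40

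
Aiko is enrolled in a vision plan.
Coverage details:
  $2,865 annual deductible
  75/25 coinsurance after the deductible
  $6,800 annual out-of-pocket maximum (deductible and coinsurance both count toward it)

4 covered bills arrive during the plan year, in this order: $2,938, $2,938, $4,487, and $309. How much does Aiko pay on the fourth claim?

$77.25

#1 ($2,938): $2,865 to deductible, leaving $73; member's 25% is $18.25. Cost to member: $2,883.25. OOP to date $2,883.25.
#2 ($2,938): deductible already satisfied, so member's share is 25% × $2,938 = $734.50. Member pays $734.50; OOP now $3,617.75.
#3 ($4,487): 25% coinsurance on $4,487 = $1,121.75. Member pays $1,121.75; OOP now $4,739.50.
#4 ($309): deductible already satisfied, so member's share is 25% × $309 = $77.25. Cost to member: $77.25. OOP to date $4,816.75.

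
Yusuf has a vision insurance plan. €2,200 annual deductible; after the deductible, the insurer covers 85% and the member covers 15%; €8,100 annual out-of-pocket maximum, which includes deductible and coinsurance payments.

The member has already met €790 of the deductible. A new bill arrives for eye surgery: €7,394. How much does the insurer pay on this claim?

Deductible still to meet: €2,200 − €790 = €1,410.
The remaining €5,984 (= €7,394 − €1,410) moves to coinsurance.
15% of €5,984 = €897.60 falls to the member.
So the member owes €1,410 + €897.60 = €2,307.60 before any cap.
Cumulative spending €790 + €2,307.60 = €3,097.60 stays under the €8,100 maximum.
Insurer pays the balance: €7,394 − €2,307.60 = €5,086.40.

€5,086.40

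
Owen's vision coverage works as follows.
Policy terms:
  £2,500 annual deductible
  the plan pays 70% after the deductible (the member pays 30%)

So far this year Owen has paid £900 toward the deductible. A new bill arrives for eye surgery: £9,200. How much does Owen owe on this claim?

Deductible still to meet: £2,500 − £900 = £1,600.
After the £1,600 deductible portion, £9,200 − £1,600 = £7,600 is subject to coinsurance.
Coinsurance: £7,600 × 30% = £2,280.
Member responsibility: £1,600 + £2,280 = £3,880.

£3,880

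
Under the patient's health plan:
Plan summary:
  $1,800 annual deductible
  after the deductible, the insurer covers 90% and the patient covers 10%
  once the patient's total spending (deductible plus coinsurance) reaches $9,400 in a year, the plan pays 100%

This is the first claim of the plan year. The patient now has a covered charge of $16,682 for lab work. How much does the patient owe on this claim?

The full $1,800 deductible is still open; $1,800 of this bill applies to it.
The remaining $14,882 (= $16,682 − $1,800) moves to coinsurance.
Coinsurance: $14,882 × 10% = $1,488.20.
Patient responsibility before any cap: $1,800 + $1,488.20 = $3,288.20.
Cumulative spending $0 + $3,288.20 = $3,288.20 stays under the $9,400 maximum.

$3,288.20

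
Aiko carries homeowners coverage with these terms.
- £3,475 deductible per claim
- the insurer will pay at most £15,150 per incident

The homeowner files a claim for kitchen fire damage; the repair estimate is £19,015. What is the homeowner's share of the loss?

£3,865

After the deductible, £19,015 − £3,475 = £15,540 remains.
Since £15,540 > £15,150, the payout is capped at £15,150.
Homeowner's share is the uncovered remainder: £19,015 − £15,150 = £3,865.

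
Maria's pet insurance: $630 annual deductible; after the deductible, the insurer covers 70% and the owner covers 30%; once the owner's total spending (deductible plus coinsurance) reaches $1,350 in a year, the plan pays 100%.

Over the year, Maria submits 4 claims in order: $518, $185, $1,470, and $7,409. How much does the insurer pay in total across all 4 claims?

Bill 1, $518: all of it applies to the deductible. Owner pays $518; OOP now $518. Plan pays $518 − $518 = $0.
Bill 2, $185: $112 to deductible, leaving $73; coinsurance $73 × 30% = $21.90. Cost to owner: $133.90. OOP to date $651.90. Plan pays $185 − $133.90 = $51.10.
Bill 3, $1,470: 30% coinsurance on $1,470 = $441. Cost to owner: $441. OOP to date $1,092.90. Insurer: $1,470 − $441 = $1,029.
Bill 4, $7,409: deductible met; 30% of $7,409 = $2,222.70. OOP would hit $3,315.60 > $1,350, so the cap limits the owner to $1,350 − $1,092.90 = $257.10. Insurer: $7,409 − $257.10 = $7,151.90.
Insurer total = bills − owner's total = $9,582 − $1,350 = $8,232.

$8,232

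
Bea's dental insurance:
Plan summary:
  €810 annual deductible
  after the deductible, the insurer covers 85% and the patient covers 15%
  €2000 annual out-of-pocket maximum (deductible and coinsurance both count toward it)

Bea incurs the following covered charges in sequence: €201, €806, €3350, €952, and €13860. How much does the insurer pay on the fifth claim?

#1 (€201): entire amount goes to the deductible. Patient owes €201 (running OOP €201). Plan pays €201 − €201 = €0.
#2 (€806): deductible takes €609, €197 remains; patient's 15% is €29.55. Patient owes €638.55 (running OOP €839.55). Plan pays €806 − €638.55 = €167.45.
#3 (€3350): deductible already satisfied, so patient's share is 15% × €3350 = €502.50. Patient pays €502.50; OOP now €1342.05. Plan pays €3350 − €502.50 = €2847.50.
#4 (€952): 15% coinsurance on €952 = €142.80. Cost to patient: €142.80. OOP to date €1484.85. Insurer: €952 − €142.80 = €809.20.
#5 (€13860): 15% coinsurance on €13860 = €2079. Adding that to €1484.85 gives €3563.85, past the €2000 cap; patient pays only €2000 − €1484.85 = €515.15. Insurer: €13860 − €515.15 = €13344.85.

€13344.85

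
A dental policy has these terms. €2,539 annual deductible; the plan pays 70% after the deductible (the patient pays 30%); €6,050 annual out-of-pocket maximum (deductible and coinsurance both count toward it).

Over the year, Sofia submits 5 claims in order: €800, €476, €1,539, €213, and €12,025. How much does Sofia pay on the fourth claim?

€63.90

#1 (€800): all of it applies to the deductible. Cost to patient: €800. OOP to date €800.
#2 (€476): fully absorbed by the deductible. Patient owes €476 (running OOP €1,276).
#3 (€1,539): deductible takes €1,263, €276 remains; patient's 30% is €82.80. Patient pays €1,345.80; OOP now €2,621.80.
#4 (€213): deductible already satisfied, so patient's share is 30% × €213 = €63.90. Patient owes €63.90 (running OOP €2,685.70).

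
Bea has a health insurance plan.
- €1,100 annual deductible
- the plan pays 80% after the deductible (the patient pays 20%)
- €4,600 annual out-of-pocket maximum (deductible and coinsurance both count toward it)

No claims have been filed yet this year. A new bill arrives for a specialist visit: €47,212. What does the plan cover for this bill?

The full €1,100 deductible is still open; €1,100 of this bill applies to it.
After the €1,100 deductible portion, €47,212 − €1,100 = €46,112 is subject to coinsurance.
20% of €46,112 = €9,222.40 falls to the patient.
So the patient owes €1,100 + €9,222.40 = €10,322.40 before any cap.
Year-to-date out-of-pocket would reach €0 + €10,322.40 = €10,322.40, above the €4,600 maximum, so the patient pays only €4,600 − €0 = €4,600.
Insurer pays the balance: €47,212 − €4,600 = €42,612.

€42,612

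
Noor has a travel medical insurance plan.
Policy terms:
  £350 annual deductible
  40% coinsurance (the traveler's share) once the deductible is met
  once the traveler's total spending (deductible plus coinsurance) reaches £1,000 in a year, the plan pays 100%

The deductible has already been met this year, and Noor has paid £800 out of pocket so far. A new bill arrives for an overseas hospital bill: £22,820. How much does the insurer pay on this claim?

£22,620

With the deductible met, the entire £22,820 is subject to coinsurance.
Traveler's 40% share of £22,820 is £9,128.
That would bring total out-of-pocket to £9,928, past the £1,000 cap. The traveler is capped at £1,000 − £800 = £200 on this claim.
Insurer pays the balance: £22,820 − £200 = £22,620.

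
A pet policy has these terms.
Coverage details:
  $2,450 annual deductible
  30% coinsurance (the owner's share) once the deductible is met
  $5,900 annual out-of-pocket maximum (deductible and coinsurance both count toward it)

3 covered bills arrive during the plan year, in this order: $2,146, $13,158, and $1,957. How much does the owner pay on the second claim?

#1 ($2,146): entire amount goes to the deductible. Owner pays $2,146; OOP now $2,146.
#2 ($13,158): $304 finishes the deductible; $12,854 goes to coinsurance; coinsurance $12,854 × 30% = $3,856.20. Deductible plus coinsurance: $304 + $3,856.20 = $4,160.20. OOP would hit $6,306.20 > $5,900, so the cap limits the owner to $5,900 − $2,146 = $3,754.

$3,754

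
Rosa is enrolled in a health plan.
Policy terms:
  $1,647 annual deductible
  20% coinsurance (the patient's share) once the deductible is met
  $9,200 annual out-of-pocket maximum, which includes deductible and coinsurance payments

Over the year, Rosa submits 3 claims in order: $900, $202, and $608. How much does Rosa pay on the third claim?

Claim 1 — $900: all of it applies to the deductible. Cost to patient: $900. OOP to date $900.
Claim 2 — $202: entire amount goes to the deductible. Cost to patient: $202. OOP to date $1,102.
Claim 3 — $608: $545 finishes the deductible; $63 goes to coinsurance; 20% of $63 = $12.60. Cost to patient: $557.60. OOP to date $1,659.60.

$557.60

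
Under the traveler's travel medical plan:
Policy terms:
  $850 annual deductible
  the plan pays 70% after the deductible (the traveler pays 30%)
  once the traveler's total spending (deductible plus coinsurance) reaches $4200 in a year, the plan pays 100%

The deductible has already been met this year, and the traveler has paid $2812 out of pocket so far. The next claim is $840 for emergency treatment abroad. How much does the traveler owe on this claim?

$252

With the deductible met, the entire $840 is subject to coinsurance.
Traveler's 30% share of $840 is $252.
Total out-of-pocket so far would be $2812 + $252 = $3064, below the $4200 cap — no reduction.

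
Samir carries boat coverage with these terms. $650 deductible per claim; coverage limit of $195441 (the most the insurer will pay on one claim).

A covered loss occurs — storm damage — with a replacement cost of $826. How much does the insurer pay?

Less the $650 deductible: $826 − $650 = $176.
$176 is within the $195441 limit, so the insurer pays $176.

$176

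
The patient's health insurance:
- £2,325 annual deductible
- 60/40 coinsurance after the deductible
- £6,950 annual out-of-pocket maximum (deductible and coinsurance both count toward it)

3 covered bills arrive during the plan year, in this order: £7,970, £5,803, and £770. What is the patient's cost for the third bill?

£45.80

Claim 1 — £7,970: £2,325 to deductible, leaving £5,645; coinsurance £5,645 × 40% = £2,258. Cost to patient: £4,583. OOP to date £4,583.
Claim 2 — £5,803: 40% coinsurance on £5,803 = £2,321.20. Cost to patient: £2,321.20. OOP to date £6,904.20.
Claim 3 — £770: 40% coinsurance on £770 = £308. That would push OOP to £7,212.20, over the £6,950 cap, so patient pays £6,950 − £6,904.20 = £45.80.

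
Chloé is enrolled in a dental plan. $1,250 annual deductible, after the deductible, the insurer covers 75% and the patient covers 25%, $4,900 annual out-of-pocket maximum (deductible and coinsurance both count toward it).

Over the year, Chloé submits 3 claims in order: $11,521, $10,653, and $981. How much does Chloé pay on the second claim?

Bill 1, $11,521: $1,250 finishes the deductible; $10,271 goes to coinsurance; 25% of $10,271 = $2,567.75. Patient pays $3,817.75; OOP now $3,817.75.
Bill 2, $10,653: deductible met; 25% of $10,653 = $2,663.25. That would push OOP to $6,481, over the $4,900 cap, so patient pays $4,900 − $3,817.75 = $1,082.25.

$1,082.25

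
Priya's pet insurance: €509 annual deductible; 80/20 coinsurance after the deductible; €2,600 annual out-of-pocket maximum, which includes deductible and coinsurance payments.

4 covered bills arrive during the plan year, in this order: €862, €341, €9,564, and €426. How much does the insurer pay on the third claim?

Claim 1 (€862): deductible takes €509, €353 remains; owner's 20% is €70.60. Cost to owner: €579.60. OOP to date €579.60. Insurer: €862 − €579.60 = €282.40.
Claim 2 (€341): deductible met; 20% of €341 = €68.20. Cost to owner: €68.20. OOP to date €647.80. Plan pays €341 − €68.20 = €272.80.
Claim 3 (€9,564): deductible already satisfied, so owner's share is 20% × €9,564 = €1,912.80. Owner owes €1,912.80 (running OOP €2,560.60). Insurer: €9,564 − €1,912.80 = €7,651.20.

€7,651.20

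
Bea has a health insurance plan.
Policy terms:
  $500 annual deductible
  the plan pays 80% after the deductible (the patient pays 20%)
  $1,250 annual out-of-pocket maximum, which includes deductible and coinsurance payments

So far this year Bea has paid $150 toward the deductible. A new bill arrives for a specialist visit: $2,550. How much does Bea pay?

$790

Remaining deductible: $500 − $150 = $350.
The remaining $2,200 (= $2,550 − $350) moves to coinsurance.
Coinsurance: $2,200 × 20% = $440.
Patient responsibility before any cap: $350 + $440 = $790.
Total out-of-pocket so far would be $150 + $790 = $940, below the $1,250 cap — no reduction.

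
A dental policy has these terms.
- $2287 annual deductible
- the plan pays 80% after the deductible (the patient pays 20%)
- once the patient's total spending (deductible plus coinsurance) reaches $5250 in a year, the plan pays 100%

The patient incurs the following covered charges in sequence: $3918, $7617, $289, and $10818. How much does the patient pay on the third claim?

$57.80

Claim 1 ($3918): deductible takes $2287, $1631 remains; coinsurance $1631 × 20% = $326.20. Cost to patient: $2613.20. OOP to date $2613.20.
Claim 2 ($7617): 20% coinsurance on $7617 = $1523.40. Patient pays $1523.40; OOP now $4136.60.
Claim 3 ($289): 20% coinsurance on $289 = $57.80. Cost to patient: $57.80. OOP to date $4194.40.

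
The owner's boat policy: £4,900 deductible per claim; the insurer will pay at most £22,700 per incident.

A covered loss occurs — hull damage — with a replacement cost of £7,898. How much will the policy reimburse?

£2,998

Less the £4,900 deductible: £7,898 − £4,900 = £2,998.
That's under the £22,700 cap, so the insurer reimburses the full £2,998.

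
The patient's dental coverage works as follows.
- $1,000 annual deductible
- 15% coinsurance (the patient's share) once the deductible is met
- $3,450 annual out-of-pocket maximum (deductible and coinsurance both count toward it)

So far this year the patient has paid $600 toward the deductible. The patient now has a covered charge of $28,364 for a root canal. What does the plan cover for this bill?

$25,514

Deductible still to meet: $1,000 − $600 = $400.
After the $400 deductible portion, $28,364 − $400 = $27,964 is subject to coinsurance.
Patient's 15% share of $27,964 is $4,194.60.
That puts the patient's cost at $400 + $4,194.60 = $4,594.60 before any cap.
Adding $4,594.60 to the $600 already spent would give $5,194.60, which exceeds the $3,450 cap; the patient pays just $3,450 − $600 = $2,850.
The plan picks up $28,364 − $2,850 = $25,514.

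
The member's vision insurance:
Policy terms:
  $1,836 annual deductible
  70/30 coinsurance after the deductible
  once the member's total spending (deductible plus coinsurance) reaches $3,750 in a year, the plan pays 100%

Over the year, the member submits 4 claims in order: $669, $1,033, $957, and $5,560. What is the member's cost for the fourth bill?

$1,667.10

Claim 1 ($669): entire amount goes to the deductible. Member owes $669 (running OOP $669).
Claim 2 ($1,033): entire amount goes to the deductible. Cost to member: $1,033. OOP to date $1,702.
Claim 3 ($957): $134 finishes the deductible; $823 goes to coinsurance; member's 30% is $246.90. Member pays $380.90; OOP now $2,082.90.
Claim 4 ($5,560): 30% coinsurance on $5,560 = $1,668. That would push OOP to $3,750.90, over the $3,750 cap, so member pays $3,750 − $2,082.90 = $1,667.10.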